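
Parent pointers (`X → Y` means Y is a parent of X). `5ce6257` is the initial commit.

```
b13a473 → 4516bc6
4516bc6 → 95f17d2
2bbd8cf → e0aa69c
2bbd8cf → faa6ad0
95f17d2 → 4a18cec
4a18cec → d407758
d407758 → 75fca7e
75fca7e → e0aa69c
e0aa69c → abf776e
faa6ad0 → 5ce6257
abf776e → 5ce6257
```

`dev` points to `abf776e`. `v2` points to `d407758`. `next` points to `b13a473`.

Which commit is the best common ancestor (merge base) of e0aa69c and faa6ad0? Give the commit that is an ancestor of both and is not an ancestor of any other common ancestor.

Ancestors of e0aa69c: {5ce6257, abf776e, e0aa69c}.
Ancestors of faa6ad0: {5ce6257, faa6ad0}.
Common ancestors: {5ce6257}.
The only common ancestor is 5ce6257, so it is the merge base.

5ce6257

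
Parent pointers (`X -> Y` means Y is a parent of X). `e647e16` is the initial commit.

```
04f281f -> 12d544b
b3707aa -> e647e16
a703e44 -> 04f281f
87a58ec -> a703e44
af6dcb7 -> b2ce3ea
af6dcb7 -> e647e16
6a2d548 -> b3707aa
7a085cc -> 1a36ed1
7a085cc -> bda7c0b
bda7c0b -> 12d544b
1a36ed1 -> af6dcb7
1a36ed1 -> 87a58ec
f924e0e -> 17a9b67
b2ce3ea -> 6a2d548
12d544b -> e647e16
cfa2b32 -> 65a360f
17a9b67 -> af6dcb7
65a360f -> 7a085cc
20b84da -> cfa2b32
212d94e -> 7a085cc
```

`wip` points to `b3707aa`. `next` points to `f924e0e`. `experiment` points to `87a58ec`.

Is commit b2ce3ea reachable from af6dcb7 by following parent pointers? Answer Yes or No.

Ancestors of af6dcb7 (commits reachable by following parents): {6a2d548, af6dcb7, b2ce3ea, b3707aa, e647e16}.
b2ce3ea is in that set, so it is an ancestor of af6dcb7.

Yes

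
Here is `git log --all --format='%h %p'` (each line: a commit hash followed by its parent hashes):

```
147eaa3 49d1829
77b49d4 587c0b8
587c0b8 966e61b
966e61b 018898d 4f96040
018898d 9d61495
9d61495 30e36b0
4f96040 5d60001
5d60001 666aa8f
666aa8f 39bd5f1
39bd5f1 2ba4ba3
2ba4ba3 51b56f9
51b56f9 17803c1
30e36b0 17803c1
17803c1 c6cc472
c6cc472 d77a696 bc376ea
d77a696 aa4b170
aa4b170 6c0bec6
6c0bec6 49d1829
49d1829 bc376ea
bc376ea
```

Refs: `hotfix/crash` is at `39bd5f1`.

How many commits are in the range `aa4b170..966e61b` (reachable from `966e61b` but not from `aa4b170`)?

Reachable from 966e61b: {018898d, 17803c1, 2ba4ba3, 30e36b0, 39bd5f1, 49d1829, 4f96040, 51b56f9, 5d60001, 666aa8f, 6c0bec6, 966e61b, 9d61495, aa4b170, bc376ea, c6cc472, d77a696}.
Reachable from aa4b170: {49d1829, 6c0bec6, aa4b170, bc376ea}.
In 966e61b's history but not aa4b170's: {018898d, 17803c1, 2ba4ba3, 30e36b0, 39bd5f1, 4f96040, 51b56f9, 5d60001, 666aa8f, 966e61b, 9d61495, c6cc472, d77a696} — 13 commits.

13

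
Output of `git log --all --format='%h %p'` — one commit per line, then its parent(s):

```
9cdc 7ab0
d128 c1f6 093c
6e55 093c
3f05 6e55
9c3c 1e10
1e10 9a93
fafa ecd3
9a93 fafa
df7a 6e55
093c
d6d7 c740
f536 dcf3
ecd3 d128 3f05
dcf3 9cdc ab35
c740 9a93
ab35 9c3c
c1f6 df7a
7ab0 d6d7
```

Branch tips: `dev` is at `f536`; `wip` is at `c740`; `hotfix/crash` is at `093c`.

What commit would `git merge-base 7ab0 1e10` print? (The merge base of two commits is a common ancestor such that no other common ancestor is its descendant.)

Ancestors of 7ab0: {093c, 3f05, 6e55, 7ab0, 9a93, c1f6, c740, d128, d6d7, df7a, ecd3, fafa}.
Ancestors of 1e10: {093c, 1e10, 3f05, 6e55, 9a93, c1f6, d128, df7a, ecd3, fafa}.
Common ancestors: {093c, 3f05, 6e55, 9a93, c1f6, d128, df7a, ecd3, fafa}.
Among these, 9a93 is not an ancestor of any other common ancestor — it is the merge base.

9a93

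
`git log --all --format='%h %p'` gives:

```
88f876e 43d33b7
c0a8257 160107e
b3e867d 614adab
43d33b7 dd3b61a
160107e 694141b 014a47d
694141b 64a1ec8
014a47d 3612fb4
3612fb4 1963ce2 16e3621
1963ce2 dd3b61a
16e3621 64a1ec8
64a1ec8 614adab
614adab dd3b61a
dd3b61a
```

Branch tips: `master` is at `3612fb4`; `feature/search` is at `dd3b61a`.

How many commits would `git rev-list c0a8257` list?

10

Walking parent pointers from c0a8257: reachable set = {014a47d, 160107e, 16e3621, 1963ce2, 3612fb4, 614adab, 64a1ec8, 694141b, c0a8257, dd3b61a}.
That is 10 commits.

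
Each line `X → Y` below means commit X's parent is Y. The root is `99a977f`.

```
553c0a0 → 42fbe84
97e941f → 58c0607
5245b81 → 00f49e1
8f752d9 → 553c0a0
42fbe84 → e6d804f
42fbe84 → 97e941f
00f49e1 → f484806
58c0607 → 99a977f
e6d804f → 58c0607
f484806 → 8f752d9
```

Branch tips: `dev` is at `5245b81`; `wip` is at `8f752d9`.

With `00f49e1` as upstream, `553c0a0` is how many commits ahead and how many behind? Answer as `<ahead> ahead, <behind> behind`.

0 ahead, 3 behind

Reachable from 553c0a0: {42fbe84, 553c0a0, 58c0607, 97e941f, 99a977f, e6d804f}.
Reachable from 00f49e1: {00f49e1, 42fbe84, 553c0a0, 58c0607, 8f752d9, 97e941f, 99a977f, e6d804f, f484806}.
Only in 553c0a0's history (ahead): {} — 0.
Only in 00f49e1's history (behind): {00f49e1, 8f752d9, f484806} — 3.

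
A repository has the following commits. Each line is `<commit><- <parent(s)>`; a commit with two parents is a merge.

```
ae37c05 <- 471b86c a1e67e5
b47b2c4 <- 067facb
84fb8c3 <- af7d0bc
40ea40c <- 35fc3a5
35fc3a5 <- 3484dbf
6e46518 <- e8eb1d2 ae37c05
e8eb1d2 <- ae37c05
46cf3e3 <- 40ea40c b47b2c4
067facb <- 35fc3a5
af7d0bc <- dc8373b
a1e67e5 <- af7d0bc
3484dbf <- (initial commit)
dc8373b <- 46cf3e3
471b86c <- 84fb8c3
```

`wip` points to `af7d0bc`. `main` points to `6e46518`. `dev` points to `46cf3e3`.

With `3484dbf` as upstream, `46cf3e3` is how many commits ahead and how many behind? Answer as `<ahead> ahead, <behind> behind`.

5 ahead, 0 behind

Reachable from 46cf3e3: {067facb, 3484dbf, 35fc3a5, 40ea40c, 46cf3e3, b47b2c4}.
Reachable from 3484dbf: {3484dbf}.
Only in 46cf3e3's history (ahead): {067facb, 35fc3a5, 40ea40c, 46cf3e3, b47b2c4} — 5.
Only in 3484dbf's history (behind): {} — 0.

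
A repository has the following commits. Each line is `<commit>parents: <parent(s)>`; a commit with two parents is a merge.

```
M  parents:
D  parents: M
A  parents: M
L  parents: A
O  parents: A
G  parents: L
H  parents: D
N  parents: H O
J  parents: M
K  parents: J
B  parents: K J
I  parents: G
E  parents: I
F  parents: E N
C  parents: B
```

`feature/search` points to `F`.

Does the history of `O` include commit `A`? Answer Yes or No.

Yes

Ancestors of O (commits reachable by following parents): {A, M, O}.
A is in that set, so it is an ancestor of O.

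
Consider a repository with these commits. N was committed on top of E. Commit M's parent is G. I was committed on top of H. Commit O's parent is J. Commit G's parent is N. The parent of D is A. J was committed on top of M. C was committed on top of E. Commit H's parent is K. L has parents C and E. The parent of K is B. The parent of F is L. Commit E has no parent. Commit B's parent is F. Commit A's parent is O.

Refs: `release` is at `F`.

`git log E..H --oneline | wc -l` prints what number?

Reachable from H: {B, C, E, F, H, K, L}.
Reachable from E: {E}.
In H's history but not E's: {B, C, F, H, K, L} — 6 commits.

6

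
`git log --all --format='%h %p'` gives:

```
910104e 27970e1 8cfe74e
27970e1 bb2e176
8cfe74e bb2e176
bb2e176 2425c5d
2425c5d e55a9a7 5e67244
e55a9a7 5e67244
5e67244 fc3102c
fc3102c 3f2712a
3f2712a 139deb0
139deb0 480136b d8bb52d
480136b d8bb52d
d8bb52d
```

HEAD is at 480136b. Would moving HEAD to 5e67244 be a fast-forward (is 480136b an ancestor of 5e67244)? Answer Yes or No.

A fast-forward from 480136b to 5e67244 is possible iff 480136b is an ancestor of 5e67244.
Ancestors of 5e67244: {139deb0, 3f2712a, 480136b, 5e67244, d8bb52d, fc3102c}.
480136b is among them, so fast-forward is possible.

Yes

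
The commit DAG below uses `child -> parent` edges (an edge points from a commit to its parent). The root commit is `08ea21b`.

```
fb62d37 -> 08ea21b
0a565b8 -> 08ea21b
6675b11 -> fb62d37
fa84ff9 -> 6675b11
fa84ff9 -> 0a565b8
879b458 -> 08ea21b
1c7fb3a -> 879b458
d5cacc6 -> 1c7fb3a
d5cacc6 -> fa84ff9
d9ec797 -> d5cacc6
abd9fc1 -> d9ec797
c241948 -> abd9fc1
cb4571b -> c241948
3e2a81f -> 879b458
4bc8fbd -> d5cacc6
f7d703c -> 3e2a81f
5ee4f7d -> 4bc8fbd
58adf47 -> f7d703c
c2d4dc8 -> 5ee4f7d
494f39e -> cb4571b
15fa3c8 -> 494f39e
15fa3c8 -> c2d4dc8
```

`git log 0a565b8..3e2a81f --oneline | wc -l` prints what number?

Reachable from 3e2a81f: {08ea21b, 3e2a81f, 879b458}.
Reachable from 0a565b8: {08ea21b, 0a565b8}.
In 3e2a81f's history but not 0a565b8's: {3e2a81f, 879b458} — 2 commits.

2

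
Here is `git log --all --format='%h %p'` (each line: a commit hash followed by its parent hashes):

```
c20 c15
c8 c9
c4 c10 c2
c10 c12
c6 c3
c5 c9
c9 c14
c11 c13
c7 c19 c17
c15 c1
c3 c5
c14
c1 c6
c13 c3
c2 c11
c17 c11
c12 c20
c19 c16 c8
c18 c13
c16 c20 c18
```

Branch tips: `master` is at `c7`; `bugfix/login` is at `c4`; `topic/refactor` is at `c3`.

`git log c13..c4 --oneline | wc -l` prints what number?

9

Reachable from c4: {c1, c10, c11, c12, c13, c14, c15, c2, c20, c3, c4, c5, c6, c9}.
Reachable from c13: {c13, c14, c3, c5, c9}.
In c4's history but not c13's: {c1, c10, c11, c12, c15, c2, c20, c4, c6} — 9 commits.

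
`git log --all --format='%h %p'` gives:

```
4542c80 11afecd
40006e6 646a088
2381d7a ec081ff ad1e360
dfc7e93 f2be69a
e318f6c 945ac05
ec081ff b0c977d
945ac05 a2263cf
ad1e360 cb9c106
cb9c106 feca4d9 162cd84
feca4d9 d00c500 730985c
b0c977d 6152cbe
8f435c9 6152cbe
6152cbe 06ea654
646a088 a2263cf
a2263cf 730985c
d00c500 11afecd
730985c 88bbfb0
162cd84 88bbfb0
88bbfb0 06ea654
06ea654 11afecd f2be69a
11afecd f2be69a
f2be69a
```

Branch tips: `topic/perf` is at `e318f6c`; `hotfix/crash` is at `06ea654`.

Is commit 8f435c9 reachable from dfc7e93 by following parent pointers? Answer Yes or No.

No

Ancestors of dfc7e93: {dfc7e93, f2be69a}.
8f435c9 is not in that set, so it is not an ancestor of dfc7e93.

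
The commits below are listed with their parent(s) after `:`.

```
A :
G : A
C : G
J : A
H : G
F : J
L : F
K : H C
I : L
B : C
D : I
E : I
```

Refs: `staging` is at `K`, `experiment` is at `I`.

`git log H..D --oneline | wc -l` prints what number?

Reachable from D: {A, D, F, I, J, L}.
Reachable from H: {A, G, H}.
In D's history but not H's: {D, F, I, J, L} — 5 commits.

5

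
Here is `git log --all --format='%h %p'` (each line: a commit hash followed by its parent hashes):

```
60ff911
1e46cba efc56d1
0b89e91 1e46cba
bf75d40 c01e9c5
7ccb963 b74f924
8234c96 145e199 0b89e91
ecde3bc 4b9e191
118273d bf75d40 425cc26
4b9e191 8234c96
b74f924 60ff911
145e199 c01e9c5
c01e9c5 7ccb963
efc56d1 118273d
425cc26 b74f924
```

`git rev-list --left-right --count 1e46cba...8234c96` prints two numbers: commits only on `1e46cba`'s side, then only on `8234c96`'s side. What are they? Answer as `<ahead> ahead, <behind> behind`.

0 ahead, 3 behind

Reachable from 1e46cba: {118273d, 1e46cba, 425cc26, 60ff911, 7ccb963, b74f924, bf75d40, c01e9c5, efc56d1}.
Reachable from 8234c96: {0b89e91, 118273d, 145e199, 1e46cba, 425cc26, 60ff911, 7ccb963, 8234c96, b74f924, bf75d40, c01e9c5, efc56d1}.
Only in 1e46cba's history (ahead): {} — 0.
Only in 8234c96's history (behind): {0b89e91, 145e199, 8234c96} — 3.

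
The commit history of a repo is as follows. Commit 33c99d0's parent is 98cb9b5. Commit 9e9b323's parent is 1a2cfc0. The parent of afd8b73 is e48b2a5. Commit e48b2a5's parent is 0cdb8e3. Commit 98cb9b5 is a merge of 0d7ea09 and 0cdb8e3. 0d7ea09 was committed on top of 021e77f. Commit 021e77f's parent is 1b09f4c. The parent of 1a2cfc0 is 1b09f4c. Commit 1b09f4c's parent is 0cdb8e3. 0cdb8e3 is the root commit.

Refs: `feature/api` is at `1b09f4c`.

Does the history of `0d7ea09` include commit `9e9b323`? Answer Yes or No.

No

Ancestors of 0d7ea09: {021e77f, 0cdb8e3, 0d7ea09, 1b09f4c}.
9e9b323 is not in that set, so it is not an ancestor of 0d7ea09.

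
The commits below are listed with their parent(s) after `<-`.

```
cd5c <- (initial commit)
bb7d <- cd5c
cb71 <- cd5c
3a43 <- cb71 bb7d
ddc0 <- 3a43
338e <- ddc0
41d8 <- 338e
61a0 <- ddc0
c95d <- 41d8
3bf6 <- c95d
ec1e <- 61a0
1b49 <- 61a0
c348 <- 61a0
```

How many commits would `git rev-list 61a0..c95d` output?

Reachable from c95d: {338e, 3a43, 41d8, bb7d, c95d, cb71, cd5c, ddc0}.
Reachable from 61a0: {3a43, 61a0, bb7d, cb71, cd5c, ddc0}.
In c95d's history but not 61a0's: {338e, 41d8, c95d} — 3 commits.

3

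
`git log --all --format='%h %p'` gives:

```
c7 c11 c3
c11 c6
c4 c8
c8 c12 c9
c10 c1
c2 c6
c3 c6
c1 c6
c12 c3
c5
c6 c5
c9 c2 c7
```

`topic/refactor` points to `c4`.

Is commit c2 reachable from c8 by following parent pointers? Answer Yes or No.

Yes

Ancestors of c8 (commits reachable by following parents): {c11, c12, c2, c3, c5, c6, c7, c8, c9}.
c2 is in that set, so it is an ancestor of c8.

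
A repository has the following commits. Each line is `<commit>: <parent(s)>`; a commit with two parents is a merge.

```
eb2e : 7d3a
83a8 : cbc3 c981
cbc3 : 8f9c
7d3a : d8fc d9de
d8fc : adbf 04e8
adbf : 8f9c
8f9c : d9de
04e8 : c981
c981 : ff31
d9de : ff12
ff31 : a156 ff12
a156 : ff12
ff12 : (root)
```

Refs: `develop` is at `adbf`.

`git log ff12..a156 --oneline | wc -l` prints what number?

Reachable from a156: {a156, ff12}.
Reachable from ff12: {ff12}.
In a156's history but not ff12's: {a156} — 1 commit.

1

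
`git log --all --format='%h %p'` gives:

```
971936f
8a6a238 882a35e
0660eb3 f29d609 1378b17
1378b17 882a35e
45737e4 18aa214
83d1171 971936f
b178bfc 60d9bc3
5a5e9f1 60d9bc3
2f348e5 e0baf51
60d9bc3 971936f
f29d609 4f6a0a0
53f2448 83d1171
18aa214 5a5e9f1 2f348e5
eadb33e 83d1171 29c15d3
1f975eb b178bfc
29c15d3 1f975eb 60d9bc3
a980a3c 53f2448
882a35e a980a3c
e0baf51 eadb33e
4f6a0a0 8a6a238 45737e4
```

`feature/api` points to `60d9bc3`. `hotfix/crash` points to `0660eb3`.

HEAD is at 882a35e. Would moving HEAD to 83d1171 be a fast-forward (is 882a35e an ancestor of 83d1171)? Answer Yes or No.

No

A fast-forward from 882a35e to 83d1171 is possible iff 882a35e is an ancestor of 83d1171.
Ancestors of 83d1171: {83d1171, 971936f}.
882a35e is not among them, so fast-forward is not possible.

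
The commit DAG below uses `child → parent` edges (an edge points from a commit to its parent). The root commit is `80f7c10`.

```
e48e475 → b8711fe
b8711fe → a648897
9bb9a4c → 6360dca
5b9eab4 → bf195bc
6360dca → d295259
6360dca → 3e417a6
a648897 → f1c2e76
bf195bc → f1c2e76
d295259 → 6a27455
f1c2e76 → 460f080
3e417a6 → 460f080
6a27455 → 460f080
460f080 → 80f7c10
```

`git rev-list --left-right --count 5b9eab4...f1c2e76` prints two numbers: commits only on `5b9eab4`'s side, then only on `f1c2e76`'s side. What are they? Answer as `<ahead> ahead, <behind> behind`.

Reachable from 5b9eab4: {460f080, 5b9eab4, 80f7c10, bf195bc, f1c2e76}.
Reachable from f1c2e76: {460f080, 80f7c10, f1c2e76}.
Only in 5b9eab4's history (ahead): {5b9eab4, bf195bc} — 2.
Only in f1c2e76's history (behind): {} — 0.

2 ahead, 0 behind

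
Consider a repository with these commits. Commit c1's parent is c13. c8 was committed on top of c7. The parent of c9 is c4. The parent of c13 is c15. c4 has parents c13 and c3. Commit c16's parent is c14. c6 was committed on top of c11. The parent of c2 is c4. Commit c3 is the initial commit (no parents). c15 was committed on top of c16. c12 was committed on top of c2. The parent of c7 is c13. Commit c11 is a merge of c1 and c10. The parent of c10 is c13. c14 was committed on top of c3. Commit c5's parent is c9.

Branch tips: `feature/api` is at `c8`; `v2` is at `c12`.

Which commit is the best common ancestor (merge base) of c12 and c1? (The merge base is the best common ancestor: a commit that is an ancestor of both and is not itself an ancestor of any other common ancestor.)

c13

Ancestors of c12: {c12, c13, c14, c15, c16, c2, c3, c4}.
Ancestors of c1: {c1, c13, c14, c15, c16, c3}.
Common ancestors: {c13, c14, c15, c16, c3}.
Among these, c13 is not an ancestor of any other common ancestor — it is the merge base.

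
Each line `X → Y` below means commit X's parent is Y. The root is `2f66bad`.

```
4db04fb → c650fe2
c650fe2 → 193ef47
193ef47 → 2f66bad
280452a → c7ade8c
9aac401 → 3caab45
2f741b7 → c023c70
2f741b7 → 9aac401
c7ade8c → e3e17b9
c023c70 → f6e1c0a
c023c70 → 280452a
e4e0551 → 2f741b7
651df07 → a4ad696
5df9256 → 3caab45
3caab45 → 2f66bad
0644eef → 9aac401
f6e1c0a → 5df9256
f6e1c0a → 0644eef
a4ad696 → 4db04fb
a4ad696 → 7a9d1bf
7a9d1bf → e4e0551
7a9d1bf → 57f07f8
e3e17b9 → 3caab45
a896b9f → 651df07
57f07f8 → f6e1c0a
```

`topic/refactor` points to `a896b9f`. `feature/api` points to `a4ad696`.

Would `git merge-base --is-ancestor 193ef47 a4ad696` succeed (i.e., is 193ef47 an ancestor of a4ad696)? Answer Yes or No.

Yes

Ancestors of a4ad696 (commits reachable by following parents): {0644eef, 193ef47, 280452a, 2f66bad, 2f741b7, 3caab45, 4db04fb, 57f07f8, 5df9256, 7a9d1bf, 9aac401, a4ad696, c023c70, c650fe2, c7ade8c, e3e17b9, e4e0551, f6e1c0a}.
193ef47 is in that set, so it is an ancestor of a4ad696.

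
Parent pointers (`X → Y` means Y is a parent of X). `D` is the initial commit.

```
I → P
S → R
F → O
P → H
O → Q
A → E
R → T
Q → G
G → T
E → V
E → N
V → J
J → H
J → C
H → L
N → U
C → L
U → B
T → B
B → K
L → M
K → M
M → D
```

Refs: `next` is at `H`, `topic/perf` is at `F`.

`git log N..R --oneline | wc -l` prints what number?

Reachable from R: {B, D, K, M, R, T}.
Reachable from N: {B, D, K, M, N, U}.
In R's history but not N's: {R, T} — 2 commits.

2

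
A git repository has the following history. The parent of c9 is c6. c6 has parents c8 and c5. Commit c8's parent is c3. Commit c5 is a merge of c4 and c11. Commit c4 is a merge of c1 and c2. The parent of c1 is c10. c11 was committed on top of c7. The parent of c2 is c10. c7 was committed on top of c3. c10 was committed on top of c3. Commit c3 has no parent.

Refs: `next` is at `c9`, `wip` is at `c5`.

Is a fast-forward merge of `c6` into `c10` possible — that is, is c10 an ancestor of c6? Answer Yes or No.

A fast-forward from c10 to c6 is possible iff c10 is an ancestor of c6.
Ancestors of c6: {c1, c10, c11, c2, c3, c4, c5, c6, c7, c8}.
c10 is among them, so fast-forward is possible.

Yes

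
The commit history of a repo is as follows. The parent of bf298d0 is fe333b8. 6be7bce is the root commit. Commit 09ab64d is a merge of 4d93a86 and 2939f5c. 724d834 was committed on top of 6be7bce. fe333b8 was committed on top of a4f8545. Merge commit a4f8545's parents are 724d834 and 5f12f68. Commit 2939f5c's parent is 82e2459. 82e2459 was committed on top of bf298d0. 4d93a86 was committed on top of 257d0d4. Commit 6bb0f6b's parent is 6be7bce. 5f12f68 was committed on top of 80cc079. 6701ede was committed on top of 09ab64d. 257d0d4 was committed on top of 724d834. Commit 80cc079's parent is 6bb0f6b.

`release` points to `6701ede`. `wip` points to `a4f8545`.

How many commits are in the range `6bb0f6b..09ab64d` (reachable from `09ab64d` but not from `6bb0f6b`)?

11

Reachable from 09ab64d: {09ab64d, 257d0d4, 2939f5c, 4d93a86, 5f12f68, 6bb0f6b, 6be7bce, 724d834, 80cc079, 82e2459, a4f8545, bf298d0, fe333b8}.
Reachable from 6bb0f6b: {6bb0f6b, 6be7bce}.
In 09ab64d's history but not 6bb0f6b's: {09ab64d, 257d0d4, 2939f5c, 4d93a86, 5f12f68, 724d834, 80cc079, 82e2459, a4f8545, bf298d0, fe333b8} — 11 commits.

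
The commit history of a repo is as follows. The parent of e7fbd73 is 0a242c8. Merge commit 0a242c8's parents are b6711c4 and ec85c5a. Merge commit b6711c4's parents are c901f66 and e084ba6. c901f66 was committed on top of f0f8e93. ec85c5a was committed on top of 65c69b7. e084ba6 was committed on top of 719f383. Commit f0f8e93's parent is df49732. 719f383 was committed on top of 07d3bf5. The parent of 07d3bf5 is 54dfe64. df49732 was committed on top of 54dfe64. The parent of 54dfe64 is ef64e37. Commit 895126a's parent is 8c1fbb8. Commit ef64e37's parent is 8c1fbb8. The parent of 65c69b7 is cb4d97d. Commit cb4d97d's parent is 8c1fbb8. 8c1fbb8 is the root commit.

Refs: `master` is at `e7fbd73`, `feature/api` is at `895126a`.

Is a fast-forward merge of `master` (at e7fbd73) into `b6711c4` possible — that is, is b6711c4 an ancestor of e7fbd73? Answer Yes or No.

Yes

A fast-forward from b6711c4 to e7fbd73 is possible iff b6711c4 is an ancestor of e7fbd73.
Ancestors of e7fbd73: {07d3bf5, 0a242c8, 54dfe64, 65c69b7, 719f383, 8c1fbb8, b6711c4, c901f66, cb4d97d, df49732, e084ba6, e7fbd73, ec85c5a, ef64e37, f0f8e93}.
b6711c4 is among them, so fast-forward is possible.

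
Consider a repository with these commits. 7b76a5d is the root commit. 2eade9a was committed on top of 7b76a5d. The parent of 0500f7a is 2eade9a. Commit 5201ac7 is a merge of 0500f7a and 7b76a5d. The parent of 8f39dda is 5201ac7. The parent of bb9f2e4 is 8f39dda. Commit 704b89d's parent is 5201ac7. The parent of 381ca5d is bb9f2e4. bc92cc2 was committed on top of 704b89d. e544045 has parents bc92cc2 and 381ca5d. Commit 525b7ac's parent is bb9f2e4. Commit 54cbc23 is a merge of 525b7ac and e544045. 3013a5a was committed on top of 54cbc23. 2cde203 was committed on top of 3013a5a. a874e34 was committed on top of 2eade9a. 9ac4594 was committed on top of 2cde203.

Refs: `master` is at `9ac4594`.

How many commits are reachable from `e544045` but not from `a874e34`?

8

Reachable from e544045: {0500f7a, 2eade9a, 381ca5d, 5201ac7, 704b89d, 7b76a5d, 8f39dda, bb9f2e4, bc92cc2, e544045}.
Reachable from a874e34: {2eade9a, 7b76a5d, a874e34}.
In e544045's history but not a874e34's: {0500f7a, 381ca5d, 5201ac7, 704b89d, 8f39dda, bb9f2e4, bc92cc2, e544045} — 8 commits.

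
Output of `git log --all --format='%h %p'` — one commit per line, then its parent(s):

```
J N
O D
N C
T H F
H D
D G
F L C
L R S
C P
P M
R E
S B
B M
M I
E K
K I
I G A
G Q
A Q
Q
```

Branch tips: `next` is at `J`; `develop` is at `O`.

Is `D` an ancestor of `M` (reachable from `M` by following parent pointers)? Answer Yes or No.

Ancestors of M: {A, G, I, M, Q}.
D is not in that set, so it is not an ancestor of M.

No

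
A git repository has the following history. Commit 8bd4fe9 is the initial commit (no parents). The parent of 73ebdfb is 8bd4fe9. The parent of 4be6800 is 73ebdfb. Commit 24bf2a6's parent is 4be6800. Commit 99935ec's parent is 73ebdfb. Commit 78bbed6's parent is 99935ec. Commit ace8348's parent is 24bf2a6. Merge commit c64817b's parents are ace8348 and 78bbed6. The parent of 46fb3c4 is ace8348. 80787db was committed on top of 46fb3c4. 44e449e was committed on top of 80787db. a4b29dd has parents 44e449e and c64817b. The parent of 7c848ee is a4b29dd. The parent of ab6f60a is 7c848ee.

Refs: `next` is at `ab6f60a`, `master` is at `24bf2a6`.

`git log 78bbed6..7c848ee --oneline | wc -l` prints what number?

Reachable from 7c848ee: {24bf2a6, 44e449e, 46fb3c4, 4be6800, 73ebdfb, 78bbed6, 7c848ee, 80787db, 8bd4fe9, 99935ec, a4b29dd, ace8348, c64817b}.
Reachable from 78bbed6: {73ebdfb, 78bbed6, 8bd4fe9, 99935ec}.
In 7c848ee's history but not 78bbed6's: {24bf2a6, 44e449e, 46fb3c4, 4be6800, 7c848ee, 80787db, a4b29dd, ace8348, c64817b} — 9 commits.

9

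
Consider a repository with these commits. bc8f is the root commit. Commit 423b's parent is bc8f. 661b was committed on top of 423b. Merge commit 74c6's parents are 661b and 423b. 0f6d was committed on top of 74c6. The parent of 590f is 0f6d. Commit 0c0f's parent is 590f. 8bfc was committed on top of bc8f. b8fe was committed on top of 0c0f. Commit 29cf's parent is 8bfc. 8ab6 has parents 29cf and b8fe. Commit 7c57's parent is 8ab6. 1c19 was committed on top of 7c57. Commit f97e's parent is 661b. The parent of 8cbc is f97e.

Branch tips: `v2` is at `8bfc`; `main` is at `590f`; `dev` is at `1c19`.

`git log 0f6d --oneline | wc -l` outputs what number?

Walking parent pointers from 0f6d: reachable set = {0f6d, 423b, 661b, 74c6, bc8f}.
That is 5 commits.

5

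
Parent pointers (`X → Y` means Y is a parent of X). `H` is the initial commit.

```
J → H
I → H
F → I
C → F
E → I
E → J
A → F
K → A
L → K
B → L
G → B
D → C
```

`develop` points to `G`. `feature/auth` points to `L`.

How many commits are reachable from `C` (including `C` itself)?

Walking parent pointers from C: reachable set = {C, F, H, I}.
That is 4 commits.

4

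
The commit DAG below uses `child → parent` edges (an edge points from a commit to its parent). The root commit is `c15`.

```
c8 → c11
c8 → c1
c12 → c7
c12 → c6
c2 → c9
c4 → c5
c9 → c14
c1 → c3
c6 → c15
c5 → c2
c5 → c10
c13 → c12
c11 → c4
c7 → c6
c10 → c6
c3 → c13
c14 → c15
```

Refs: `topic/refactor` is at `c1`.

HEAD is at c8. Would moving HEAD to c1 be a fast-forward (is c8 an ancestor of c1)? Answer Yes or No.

A fast-forward from c8 to c1 is possible iff c8 is an ancestor of c1.
Ancestors of c1: {c1, c12, c13, c15, c3, c6, c7}.
c8 is not among them, so fast-forward is not possible.

No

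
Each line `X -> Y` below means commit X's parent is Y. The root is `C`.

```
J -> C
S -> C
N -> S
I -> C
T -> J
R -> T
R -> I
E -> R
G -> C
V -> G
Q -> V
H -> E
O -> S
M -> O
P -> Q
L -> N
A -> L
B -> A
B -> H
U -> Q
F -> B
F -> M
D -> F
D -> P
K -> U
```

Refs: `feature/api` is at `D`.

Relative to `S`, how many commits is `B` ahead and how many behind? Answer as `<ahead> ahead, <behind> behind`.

10 ahead, 0 behind

Reachable from B: {A, B, C, E, H, I, J, L, N, R, S, T}.
Reachable from S: {C, S}.
Only in B's history (ahead): {A, B, E, H, I, J, L, N, R, T} — 10.
Only in S's history (behind): {} — 0.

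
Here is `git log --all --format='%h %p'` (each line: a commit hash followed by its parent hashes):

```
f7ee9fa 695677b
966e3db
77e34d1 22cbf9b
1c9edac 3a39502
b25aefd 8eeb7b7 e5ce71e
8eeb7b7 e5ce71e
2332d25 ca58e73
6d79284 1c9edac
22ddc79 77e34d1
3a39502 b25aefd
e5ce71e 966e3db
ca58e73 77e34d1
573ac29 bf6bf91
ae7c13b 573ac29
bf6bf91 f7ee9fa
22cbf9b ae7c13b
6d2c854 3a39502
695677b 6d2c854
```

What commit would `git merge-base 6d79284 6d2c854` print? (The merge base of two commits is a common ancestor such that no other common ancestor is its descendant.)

3a39502

Ancestors of 6d79284: {1c9edac, 3a39502, 6d79284, 8eeb7b7, 966e3db, b25aefd, e5ce71e}.
Ancestors of 6d2c854: {3a39502, 6d2c854, 8eeb7b7, 966e3db, b25aefd, e5ce71e}.
Common ancestors: {3a39502, 8eeb7b7, 966e3db, b25aefd, e5ce71e}.
Among these, 3a39502 is not an ancestor of any other common ancestor — it is the merge base.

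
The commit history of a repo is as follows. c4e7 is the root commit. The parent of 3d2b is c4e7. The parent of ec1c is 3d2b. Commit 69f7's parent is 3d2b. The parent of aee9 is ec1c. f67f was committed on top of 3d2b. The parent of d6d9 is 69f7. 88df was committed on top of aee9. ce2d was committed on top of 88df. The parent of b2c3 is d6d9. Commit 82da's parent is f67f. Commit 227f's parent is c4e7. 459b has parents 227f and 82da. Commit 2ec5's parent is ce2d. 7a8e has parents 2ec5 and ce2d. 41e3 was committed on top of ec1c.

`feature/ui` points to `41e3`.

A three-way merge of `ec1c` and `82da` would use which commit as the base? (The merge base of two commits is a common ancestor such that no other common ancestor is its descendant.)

3d2b

Ancestors of ec1c: {3d2b, c4e7, ec1c}.
Ancestors of 82da: {3d2b, 82da, c4e7, f67f}.
Common ancestors: {3d2b, c4e7}.
Among these, 3d2b is not an ancestor of any other common ancestor — it is the merge base.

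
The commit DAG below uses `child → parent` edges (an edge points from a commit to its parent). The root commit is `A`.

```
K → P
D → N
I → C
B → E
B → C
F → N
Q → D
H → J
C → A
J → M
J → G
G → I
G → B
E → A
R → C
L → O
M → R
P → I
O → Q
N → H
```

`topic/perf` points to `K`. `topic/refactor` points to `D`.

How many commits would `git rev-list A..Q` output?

12

Reachable from Q: {A, B, C, D, E, G, H, I, J, M, N, Q, R}.
Reachable from A: {A}.
In Q's history but not A's: {B, C, D, E, G, H, I, J, M, N, Q, R} — 12 commits.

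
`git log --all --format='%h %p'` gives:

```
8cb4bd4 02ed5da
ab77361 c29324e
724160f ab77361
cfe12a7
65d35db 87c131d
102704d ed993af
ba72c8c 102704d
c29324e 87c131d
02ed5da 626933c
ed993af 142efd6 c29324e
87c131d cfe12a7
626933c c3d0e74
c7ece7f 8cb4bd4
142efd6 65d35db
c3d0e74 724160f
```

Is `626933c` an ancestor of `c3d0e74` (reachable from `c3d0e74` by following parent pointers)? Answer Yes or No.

No

Ancestors of c3d0e74: {724160f, 87c131d, ab77361, c29324e, c3d0e74, cfe12a7}.
626933c is not in that set, so it is not an ancestor of c3d0e74.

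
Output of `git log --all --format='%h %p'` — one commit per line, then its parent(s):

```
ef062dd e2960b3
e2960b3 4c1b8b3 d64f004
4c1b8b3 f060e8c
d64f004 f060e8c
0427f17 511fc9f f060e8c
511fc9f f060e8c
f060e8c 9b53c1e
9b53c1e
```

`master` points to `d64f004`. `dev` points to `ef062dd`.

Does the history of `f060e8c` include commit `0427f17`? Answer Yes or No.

No

Ancestors of f060e8c: {9b53c1e, f060e8c}.
0427f17 is not in that set, so it is not an ancestor of f060e8c.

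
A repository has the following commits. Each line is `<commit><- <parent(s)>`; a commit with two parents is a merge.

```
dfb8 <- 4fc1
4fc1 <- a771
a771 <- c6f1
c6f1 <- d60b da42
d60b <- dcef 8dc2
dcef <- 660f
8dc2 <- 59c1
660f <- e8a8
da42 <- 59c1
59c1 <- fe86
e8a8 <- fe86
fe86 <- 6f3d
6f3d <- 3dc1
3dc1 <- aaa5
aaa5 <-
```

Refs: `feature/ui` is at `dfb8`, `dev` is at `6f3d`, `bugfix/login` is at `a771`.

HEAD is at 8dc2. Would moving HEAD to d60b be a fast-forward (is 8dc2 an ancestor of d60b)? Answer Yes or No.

A fast-forward from 8dc2 to d60b is possible iff 8dc2 is an ancestor of d60b.
Ancestors of d60b: {3dc1, 59c1, 660f, 6f3d, 8dc2, aaa5, d60b, dcef, e8a8, fe86}.
8dc2 is among them, so fast-forward is possible.

Yes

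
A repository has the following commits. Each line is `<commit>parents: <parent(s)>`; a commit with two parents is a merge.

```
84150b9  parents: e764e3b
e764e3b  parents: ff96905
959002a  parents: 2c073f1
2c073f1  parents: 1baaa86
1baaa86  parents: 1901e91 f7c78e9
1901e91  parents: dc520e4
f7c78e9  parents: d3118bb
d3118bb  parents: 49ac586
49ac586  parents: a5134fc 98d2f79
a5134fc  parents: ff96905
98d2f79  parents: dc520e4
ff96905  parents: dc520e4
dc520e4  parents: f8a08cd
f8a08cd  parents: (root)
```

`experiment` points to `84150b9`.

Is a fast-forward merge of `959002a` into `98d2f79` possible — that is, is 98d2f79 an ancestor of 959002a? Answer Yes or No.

Yes

A fast-forward from 98d2f79 to 959002a is possible iff 98d2f79 is an ancestor of 959002a.
Ancestors of 959002a: {1901e91, 1baaa86, 2c073f1, 49ac586, 959002a, 98d2f79, a5134fc, d3118bb, dc520e4, f7c78e9, f8a08cd, ff96905}.
98d2f79 is among them, so fast-forward is possible.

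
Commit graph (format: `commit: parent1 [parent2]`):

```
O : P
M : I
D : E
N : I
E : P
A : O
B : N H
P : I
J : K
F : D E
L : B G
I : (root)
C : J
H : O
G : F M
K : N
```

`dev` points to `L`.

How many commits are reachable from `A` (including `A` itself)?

4

Walking parent pointers from A: reachable set = {A, I, O, P}.
That is 4 commits.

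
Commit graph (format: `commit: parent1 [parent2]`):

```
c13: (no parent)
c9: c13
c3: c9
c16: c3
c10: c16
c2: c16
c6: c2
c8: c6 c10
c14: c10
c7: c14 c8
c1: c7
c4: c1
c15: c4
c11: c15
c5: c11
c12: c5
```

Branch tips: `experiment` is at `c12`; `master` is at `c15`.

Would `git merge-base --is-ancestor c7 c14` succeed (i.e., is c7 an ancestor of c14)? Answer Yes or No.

No

Ancestors of c14: {c10, c13, c14, c16, c3, c9}.
c7 is not in that set, so it is not an ancestor of c14.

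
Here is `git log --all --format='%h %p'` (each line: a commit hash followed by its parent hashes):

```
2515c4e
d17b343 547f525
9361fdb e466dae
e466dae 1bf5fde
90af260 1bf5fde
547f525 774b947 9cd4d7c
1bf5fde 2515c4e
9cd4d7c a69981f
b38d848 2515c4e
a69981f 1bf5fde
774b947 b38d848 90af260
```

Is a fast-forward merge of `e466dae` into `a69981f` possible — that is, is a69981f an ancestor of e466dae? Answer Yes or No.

No

A fast-forward from a69981f to e466dae is possible iff a69981f is an ancestor of e466dae.
Ancestors of e466dae: {1bf5fde, 2515c4e, e466dae}.
a69981f is not among them, so fast-forward is not possible.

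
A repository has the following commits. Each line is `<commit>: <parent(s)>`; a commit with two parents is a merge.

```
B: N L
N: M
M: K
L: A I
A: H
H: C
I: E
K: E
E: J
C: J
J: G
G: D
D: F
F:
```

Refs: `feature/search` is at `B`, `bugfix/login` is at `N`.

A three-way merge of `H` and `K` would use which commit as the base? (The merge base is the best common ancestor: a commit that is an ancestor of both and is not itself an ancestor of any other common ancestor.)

Ancestors of H: {C, D, F, G, H, J}.
Ancestors of K: {D, E, F, G, J, K}.
Common ancestors: {D, F, G, J}.
Among these, J is not an ancestor of any other common ancestor — it is the merge base.

J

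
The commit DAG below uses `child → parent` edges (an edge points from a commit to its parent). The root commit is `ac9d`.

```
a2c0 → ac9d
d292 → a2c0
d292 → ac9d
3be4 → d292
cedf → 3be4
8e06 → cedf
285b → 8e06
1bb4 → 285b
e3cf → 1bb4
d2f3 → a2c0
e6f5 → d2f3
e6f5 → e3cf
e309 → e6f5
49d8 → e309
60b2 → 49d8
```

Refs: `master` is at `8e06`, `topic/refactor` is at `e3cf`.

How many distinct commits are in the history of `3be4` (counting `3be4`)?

Walking parent pointers from 3be4: reachable set = {3be4, a2c0, ac9d, d292}.
That is 4 commits.

4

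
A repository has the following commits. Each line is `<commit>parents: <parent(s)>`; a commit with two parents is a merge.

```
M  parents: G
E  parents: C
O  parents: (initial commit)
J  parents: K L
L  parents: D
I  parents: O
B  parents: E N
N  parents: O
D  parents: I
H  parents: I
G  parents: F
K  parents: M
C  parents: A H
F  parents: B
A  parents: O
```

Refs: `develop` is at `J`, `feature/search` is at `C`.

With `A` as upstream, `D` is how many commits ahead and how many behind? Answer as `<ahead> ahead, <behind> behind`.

Reachable from D: {D, I, O}.
Reachable from A: {A, O}.
Only in D's history (ahead): {D, I} — 2.
Only in A's history (behind): {A} — 1.

2 ahead, 1 behind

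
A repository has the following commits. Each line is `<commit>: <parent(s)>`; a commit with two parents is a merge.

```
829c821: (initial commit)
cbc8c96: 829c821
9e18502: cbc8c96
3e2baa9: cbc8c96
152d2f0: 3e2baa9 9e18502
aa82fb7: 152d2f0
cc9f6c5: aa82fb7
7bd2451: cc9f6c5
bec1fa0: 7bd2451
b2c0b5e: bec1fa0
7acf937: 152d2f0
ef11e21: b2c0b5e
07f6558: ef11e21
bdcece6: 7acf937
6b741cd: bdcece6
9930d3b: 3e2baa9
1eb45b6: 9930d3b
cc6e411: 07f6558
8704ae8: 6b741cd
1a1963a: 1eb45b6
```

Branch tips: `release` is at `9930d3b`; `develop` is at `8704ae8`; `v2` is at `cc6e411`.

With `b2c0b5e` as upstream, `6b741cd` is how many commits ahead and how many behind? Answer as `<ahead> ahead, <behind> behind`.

Reachable from 6b741cd: {152d2f0, 3e2baa9, 6b741cd, 7acf937, 829c821, 9e18502, bdcece6, cbc8c96}.
Reachable from b2c0b5e: {152d2f0, 3e2baa9, 7bd2451, 829c821, 9e18502, aa82fb7, b2c0b5e, bec1fa0, cbc8c96, cc9f6c5}.
Only in 6b741cd's history (ahead): {6b741cd, 7acf937, bdcece6} — 3.
Only in b2c0b5e's history (behind): {7bd2451, aa82fb7, b2c0b5e, bec1fa0, cc9f6c5} — 5.

3 ahead, 5 behind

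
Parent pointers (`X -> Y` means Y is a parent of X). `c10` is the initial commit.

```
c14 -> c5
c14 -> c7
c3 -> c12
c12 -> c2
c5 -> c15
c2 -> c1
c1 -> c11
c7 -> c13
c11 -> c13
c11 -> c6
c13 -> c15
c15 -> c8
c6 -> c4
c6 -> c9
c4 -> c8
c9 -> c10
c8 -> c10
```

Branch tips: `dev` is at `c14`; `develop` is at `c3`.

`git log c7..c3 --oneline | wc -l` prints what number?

8

Reachable from c3: {c1, c10, c11, c12, c13, c15, c2, c3, c4, c6, c8, c9}.
Reachable from c7: {c10, c13, c15, c7, c8}.
In c3's history but not c7's: {c1, c11, c12, c2, c3, c4, c6, c9} — 8 commits.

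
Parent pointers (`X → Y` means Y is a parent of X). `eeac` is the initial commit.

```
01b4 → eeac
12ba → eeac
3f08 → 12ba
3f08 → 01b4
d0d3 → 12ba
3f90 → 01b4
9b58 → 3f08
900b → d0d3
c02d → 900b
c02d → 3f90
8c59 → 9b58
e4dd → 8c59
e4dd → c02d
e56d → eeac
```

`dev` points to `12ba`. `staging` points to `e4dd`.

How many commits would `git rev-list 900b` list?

4

Walking parent pointers from 900b: reachable set = {12ba, 900b, d0d3, eeac}.
That is 4 commits.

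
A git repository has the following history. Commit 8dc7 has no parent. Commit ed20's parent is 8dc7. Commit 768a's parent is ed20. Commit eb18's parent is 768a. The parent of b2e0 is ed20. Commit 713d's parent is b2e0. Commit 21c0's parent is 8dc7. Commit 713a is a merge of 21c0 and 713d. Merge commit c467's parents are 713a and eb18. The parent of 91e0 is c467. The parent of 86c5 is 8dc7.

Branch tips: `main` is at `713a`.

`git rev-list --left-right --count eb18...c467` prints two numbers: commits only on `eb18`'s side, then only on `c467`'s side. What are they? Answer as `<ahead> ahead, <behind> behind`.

0 ahead, 5 behind

Reachable from eb18: {768a, 8dc7, eb18, ed20}.
Reachable from c467: {21c0, 713a, 713d, 768a, 8dc7, b2e0, c467, eb18, ed20}.
Only in eb18's history (ahead): {} — 0.
Only in c467's history (behind): {21c0, 713a, 713d, b2e0, c467} — 5.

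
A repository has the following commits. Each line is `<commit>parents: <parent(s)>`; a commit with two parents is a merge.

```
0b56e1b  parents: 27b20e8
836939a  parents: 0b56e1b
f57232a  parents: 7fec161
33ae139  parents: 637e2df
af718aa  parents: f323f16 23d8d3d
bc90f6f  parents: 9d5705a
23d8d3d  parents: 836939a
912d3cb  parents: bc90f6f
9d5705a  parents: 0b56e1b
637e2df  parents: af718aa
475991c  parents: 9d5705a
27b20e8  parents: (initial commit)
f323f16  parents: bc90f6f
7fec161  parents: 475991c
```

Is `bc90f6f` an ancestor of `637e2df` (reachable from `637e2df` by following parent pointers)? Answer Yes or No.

Yes

Ancestors of 637e2df (commits reachable by following parents): {0b56e1b, 23d8d3d, 27b20e8, 637e2df, 836939a, 9d5705a, af718aa, bc90f6f, f323f16}.
bc90f6f is in that set, so it is an ancestor of 637e2df.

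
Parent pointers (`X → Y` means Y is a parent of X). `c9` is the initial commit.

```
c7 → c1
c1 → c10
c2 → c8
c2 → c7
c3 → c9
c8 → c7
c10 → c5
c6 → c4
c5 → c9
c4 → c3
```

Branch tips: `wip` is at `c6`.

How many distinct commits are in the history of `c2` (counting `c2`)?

7

Walking parent pointers from c2: reachable set = {c1, c10, c2, c5, c7, c8, c9}.
That is 7 commits.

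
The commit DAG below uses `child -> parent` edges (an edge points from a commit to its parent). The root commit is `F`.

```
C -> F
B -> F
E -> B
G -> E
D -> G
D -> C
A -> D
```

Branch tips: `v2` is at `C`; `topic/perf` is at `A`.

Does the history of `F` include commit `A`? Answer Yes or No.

No

Ancestors of F: {F}.
A is not in that set, so it is not an ancestor of F.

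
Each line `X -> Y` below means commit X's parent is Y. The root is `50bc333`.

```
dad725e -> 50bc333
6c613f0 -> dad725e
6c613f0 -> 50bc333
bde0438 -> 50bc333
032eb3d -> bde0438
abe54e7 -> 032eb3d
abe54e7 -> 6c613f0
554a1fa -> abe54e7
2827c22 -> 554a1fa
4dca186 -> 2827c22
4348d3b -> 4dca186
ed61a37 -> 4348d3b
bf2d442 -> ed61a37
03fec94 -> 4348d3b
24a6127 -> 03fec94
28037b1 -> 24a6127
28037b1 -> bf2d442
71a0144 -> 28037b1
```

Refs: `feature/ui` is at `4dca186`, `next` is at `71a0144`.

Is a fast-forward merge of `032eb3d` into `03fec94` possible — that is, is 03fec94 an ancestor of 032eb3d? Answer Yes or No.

A fast-forward from 03fec94 to 032eb3d is possible iff 03fec94 is an ancestor of 032eb3d.
Ancestors of 032eb3d: {032eb3d, 50bc333, bde0438}.
03fec94 is not among them, so fast-forward is not possible.

No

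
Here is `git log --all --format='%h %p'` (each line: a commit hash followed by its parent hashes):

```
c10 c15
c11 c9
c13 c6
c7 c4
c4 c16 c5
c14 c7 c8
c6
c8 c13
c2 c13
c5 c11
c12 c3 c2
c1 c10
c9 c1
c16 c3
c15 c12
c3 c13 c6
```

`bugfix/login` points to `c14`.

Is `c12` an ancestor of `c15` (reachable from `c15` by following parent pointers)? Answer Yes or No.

Ancestors of c15 (commits reachable by following parents): {c12, c13, c15, c2, c3, c6}.
c12 is in that set, so it is an ancestor of c15.

Yes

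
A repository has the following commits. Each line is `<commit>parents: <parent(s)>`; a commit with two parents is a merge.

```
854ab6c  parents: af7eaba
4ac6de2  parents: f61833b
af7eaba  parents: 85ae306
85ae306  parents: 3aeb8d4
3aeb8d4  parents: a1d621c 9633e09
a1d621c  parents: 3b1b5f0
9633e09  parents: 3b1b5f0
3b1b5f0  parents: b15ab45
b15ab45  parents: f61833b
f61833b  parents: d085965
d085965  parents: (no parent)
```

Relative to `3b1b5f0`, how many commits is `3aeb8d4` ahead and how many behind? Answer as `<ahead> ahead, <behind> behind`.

Reachable from 3aeb8d4: {3aeb8d4, 3b1b5f0, 9633e09, a1d621c, b15ab45, d085965, f61833b}.
Reachable from 3b1b5f0: {3b1b5f0, b15ab45, d085965, f61833b}.
Only in 3aeb8d4's history (ahead): {3aeb8d4, 9633e09, a1d621c} — 3.
Only in 3b1b5f0's history (behind): {} — 0.

3 ahead, 0 behind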